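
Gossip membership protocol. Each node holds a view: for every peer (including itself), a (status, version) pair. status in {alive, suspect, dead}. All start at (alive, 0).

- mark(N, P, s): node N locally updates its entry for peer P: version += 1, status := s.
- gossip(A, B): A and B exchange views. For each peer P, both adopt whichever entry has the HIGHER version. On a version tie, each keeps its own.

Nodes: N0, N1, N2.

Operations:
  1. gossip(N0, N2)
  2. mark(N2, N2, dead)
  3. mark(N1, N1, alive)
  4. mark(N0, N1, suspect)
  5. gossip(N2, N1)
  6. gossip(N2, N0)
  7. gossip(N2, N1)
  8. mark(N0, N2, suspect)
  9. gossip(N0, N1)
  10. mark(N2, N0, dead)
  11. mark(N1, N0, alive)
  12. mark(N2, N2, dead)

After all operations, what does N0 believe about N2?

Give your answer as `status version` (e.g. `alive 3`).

Answer: suspect 2

Derivation:
Op 1: gossip N0<->N2 -> N0.N0=(alive,v0) N0.N1=(alive,v0) N0.N2=(alive,v0) | N2.N0=(alive,v0) N2.N1=(alive,v0) N2.N2=(alive,v0)
Op 2: N2 marks N2=dead -> (dead,v1)
Op 3: N1 marks N1=alive -> (alive,v1)
Op 4: N0 marks N1=suspect -> (suspect,v1)
Op 5: gossip N2<->N1 -> N2.N0=(alive,v0) N2.N1=(alive,v1) N2.N2=(dead,v1) | N1.N0=(alive,v0) N1.N1=(alive,v1) N1.N2=(dead,v1)
Op 6: gossip N2<->N0 -> N2.N0=(alive,v0) N2.N1=(alive,v1) N2.N2=(dead,v1) | N0.N0=(alive,v0) N0.N1=(suspect,v1) N0.N2=(dead,v1)
Op 7: gossip N2<->N1 -> N2.N0=(alive,v0) N2.N1=(alive,v1) N2.N2=(dead,v1) | N1.N0=(alive,v0) N1.N1=(alive,v1) N1.N2=(dead,v1)
Op 8: N0 marks N2=suspect -> (suspect,v2)
Op 9: gossip N0<->N1 -> N0.N0=(alive,v0) N0.N1=(suspect,v1) N0.N2=(suspect,v2) | N1.N0=(alive,v0) N1.N1=(alive,v1) N1.N2=(suspect,v2)
Op 10: N2 marks N0=dead -> (dead,v1)
Op 11: N1 marks N0=alive -> (alive,v1)
Op 12: N2 marks N2=dead -> (dead,v2)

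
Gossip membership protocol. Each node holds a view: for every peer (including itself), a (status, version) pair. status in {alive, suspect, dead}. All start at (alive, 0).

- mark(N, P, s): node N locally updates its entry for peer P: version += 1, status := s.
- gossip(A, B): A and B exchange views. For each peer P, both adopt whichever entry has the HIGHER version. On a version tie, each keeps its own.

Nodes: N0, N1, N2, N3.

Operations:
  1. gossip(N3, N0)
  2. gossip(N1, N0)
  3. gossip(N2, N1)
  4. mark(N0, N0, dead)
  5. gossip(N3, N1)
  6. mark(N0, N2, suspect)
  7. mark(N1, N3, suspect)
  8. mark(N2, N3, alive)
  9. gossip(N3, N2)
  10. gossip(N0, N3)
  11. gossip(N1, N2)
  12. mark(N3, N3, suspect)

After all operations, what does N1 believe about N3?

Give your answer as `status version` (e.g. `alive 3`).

Op 1: gossip N3<->N0 -> N3.N0=(alive,v0) N3.N1=(alive,v0) N3.N2=(alive,v0) N3.N3=(alive,v0) | N0.N0=(alive,v0) N0.N1=(alive,v0) N0.N2=(alive,v0) N0.N3=(alive,v0)
Op 2: gossip N1<->N0 -> N1.N0=(alive,v0) N1.N1=(alive,v0) N1.N2=(alive,v0) N1.N3=(alive,v0) | N0.N0=(alive,v0) N0.N1=(alive,v0) N0.N2=(alive,v0) N0.N3=(alive,v0)
Op 3: gossip N2<->N1 -> N2.N0=(alive,v0) N2.N1=(alive,v0) N2.N2=(alive,v0) N2.N3=(alive,v0) | N1.N0=(alive,v0) N1.N1=(alive,v0) N1.N2=(alive,v0) N1.N3=(alive,v0)
Op 4: N0 marks N0=dead -> (dead,v1)
Op 5: gossip N3<->N1 -> N3.N0=(alive,v0) N3.N1=(alive,v0) N3.N2=(alive,v0) N3.N3=(alive,v0) | N1.N0=(alive,v0) N1.N1=(alive,v0) N1.N2=(alive,v0) N1.N3=(alive,v0)
Op 6: N0 marks N2=suspect -> (suspect,v1)
Op 7: N1 marks N3=suspect -> (suspect,v1)
Op 8: N2 marks N3=alive -> (alive,v1)
Op 9: gossip N3<->N2 -> N3.N0=(alive,v0) N3.N1=(alive,v0) N3.N2=(alive,v0) N3.N3=(alive,v1) | N2.N0=(alive,v0) N2.N1=(alive,v0) N2.N2=(alive,v0) N2.N3=(alive,v1)
Op 10: gossip N0<->N3 -> N0.N0=(dead,v1) N0.N1=(alive,v0) N0.N2=(suspect,v1) N0.N3=(alive,v1) | N3.N0=(dead,v1) N3.N1=(alive,v0) N3.N2=(suspect,v1) N3.N3=(alive,v1)
Op 11: gossip N1<->N2 -> N1.N0=(alive,v0) N1.N1=(alive,v0) N1.N2=(alive,v0) N1.N3=(suspect,v1) | N2.N0=(alive,v0) N2.N1=(alive,v0) N2.N2=(alive,v0) N2.N3=(alive,v1)
Op 12: N3 marks N3=suspect -> (suspect,v2)

Answer: suspect 1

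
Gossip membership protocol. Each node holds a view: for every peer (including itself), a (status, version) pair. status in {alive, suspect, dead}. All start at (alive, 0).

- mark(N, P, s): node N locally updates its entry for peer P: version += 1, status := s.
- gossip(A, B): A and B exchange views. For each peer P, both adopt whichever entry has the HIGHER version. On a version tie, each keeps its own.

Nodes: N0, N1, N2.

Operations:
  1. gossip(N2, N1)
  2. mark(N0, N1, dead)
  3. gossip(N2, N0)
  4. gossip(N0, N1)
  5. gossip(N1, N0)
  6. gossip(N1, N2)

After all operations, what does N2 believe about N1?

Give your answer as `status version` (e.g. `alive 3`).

Op 1: gossip N2<->N1 -> N2.N0=(alive,v0) N2.N1=(alive,v0) N2.N2=(alive,v0) | N1.N0=(alive,v0) N1.N1=(alive,v0) N1.N2=(alive,v0)
Op 2: N0 marks N1=dead -> (dead,v1)
Op 3: gossip N2<->N0 -> N2.N0=(alive,v0) N2.N1=(dead,v1) N2.N2=(alive,v0) | N0.N0=(alive,v0) N0.N1=(dead,v1) N0.N2=(alive,v0)
Op 4: gossip N0<->N1 -> N0.N0=(alive,v0) N0.N1=(dead,v1) N0.N2=(alive,v0) | N1.N0=(alive,v0) N1.N1=(dead,v1) N1.N2=(alive,v0)
Op 5: gossip N1<->N0 -> N1.N0=(alive,v0) N1.N1=(dead,v1) N1.N2=(alive,v0) | N0.N0=(alive,v0) N0.N1=(dead,v1) N0.N2=(alive,v0)
Op 6: gossip N1<->N2 -> N1.N0=(alive,v0) N1.N1=(dead,v1) N1.N2=(alive,v0) | N2.N0=(alive,v0) N2.N1=(dead,v1) N2.N2=(alive,v0)

Answer: dead 1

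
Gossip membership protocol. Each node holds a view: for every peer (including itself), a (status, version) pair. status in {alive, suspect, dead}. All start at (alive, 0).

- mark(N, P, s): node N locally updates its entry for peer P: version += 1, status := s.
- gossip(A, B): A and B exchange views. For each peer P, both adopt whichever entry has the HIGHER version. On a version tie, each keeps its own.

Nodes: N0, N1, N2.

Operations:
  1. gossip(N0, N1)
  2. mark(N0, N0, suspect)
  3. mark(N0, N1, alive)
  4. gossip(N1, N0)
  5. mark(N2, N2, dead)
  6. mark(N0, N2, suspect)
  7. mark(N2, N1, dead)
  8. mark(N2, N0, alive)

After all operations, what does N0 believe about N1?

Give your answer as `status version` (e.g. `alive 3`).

Op 1: gossip N0<->N1 -> N0.N0=(alive,v0) N0.N1=(alive,v0) N0.N2=(alive,v0) | N1.N0=(alive,v0) N1.N1=(alive,v0) N1.N2=(alive,v0)
Op 2: N0 marks N0=suspect -> (suspect,v1)
Op 3: N0 marks N1=alive -> (alive,v1)
Op 4: gossip N1<->N0 -> N1.N0=(suspect,v1) N1.N1=(alive,v1) N1.N2=(alive,v0) | N0.N0=(suspect,v1) N0.N1=(alive,v1) N0.N2=(alive,v0)
Op 5: N2 marks N2=dead -> (dead,v1)
Op 6: N0 marks N2=suspect -> (suspect,v1)
Op 7: N2 marks N1=dead -> (dead,v1)
Op 8: N2 marks N0=alive -> (alive,v1)

Answer: alive 1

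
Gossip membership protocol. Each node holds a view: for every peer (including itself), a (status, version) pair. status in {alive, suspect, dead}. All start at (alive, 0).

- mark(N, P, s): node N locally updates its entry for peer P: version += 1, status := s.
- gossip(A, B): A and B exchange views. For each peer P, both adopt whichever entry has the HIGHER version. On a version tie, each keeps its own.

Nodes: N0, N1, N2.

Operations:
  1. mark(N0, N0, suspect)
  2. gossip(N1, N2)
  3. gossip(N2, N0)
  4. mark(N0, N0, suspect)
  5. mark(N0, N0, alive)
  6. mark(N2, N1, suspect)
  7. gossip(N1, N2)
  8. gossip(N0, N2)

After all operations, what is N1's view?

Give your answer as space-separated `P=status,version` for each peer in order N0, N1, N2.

Answer: N0=suspect,1 N1=suspect,1 N2=alive,0

Derivation:
Op 1: N0 marks N0=suspect -> (suspect,v1)
Op 2: gossip N1<->N2 -> N1.N0=(alive,v0) N1.N1=(alive,v0) N1.N2=(alive,v0) | N2.N0=(alive,v0) N2.N1=(alive,v0) N2.N2=(alive,v0)
Op 3: gossip N2<->N0 -> N2.N0=(suspect,v1) N2.N1=(alive,v0) N2.N2=(alive,v0) | N0.N0=(suspect,v1) N0.N1=(alive,v0) N0.N2=(alive,v0)
Op 4: N0 marks N0=suspect -> (suspect,v2)
Op 5: N0 marks N0=alive -> (alive,v3)
Op 6: N2 marks N1=suspect -> (suspect,v1)
Op 7: gossip N1<->N2 -> N1.N0=(suspect,v1) N1.N1=(suspect,v1) N1.N2=(alive,v0) | N2.N0=(suspect,v1) N2.N1=(suspect,v1) N2.N2=(alive,v0)
Op 8: gossip N0<->N2 -> N0.N0=(alive,v3) N0.N1=(suspect,v1) N0.N2=(alive,v0) | N2.N0=(alive,v3) N2.N1=(suspect,v1) N2.N2=(alive,v0)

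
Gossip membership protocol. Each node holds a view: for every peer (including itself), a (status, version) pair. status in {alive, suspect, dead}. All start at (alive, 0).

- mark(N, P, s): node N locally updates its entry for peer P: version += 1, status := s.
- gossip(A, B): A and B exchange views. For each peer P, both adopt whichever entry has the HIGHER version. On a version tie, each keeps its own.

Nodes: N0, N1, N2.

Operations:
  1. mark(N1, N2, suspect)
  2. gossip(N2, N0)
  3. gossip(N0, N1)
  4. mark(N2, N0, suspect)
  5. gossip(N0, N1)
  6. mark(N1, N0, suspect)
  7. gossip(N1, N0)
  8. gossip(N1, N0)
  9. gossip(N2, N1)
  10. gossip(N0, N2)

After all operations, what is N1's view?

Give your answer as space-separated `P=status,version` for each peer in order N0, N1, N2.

Op 1: N1 marks N2=suspect -> (suspect,v1)
Op 2: gossip N2<->N0 -> N2.N0=(alive,v0) N2.N1=(alive,v0) N2.N2=(alive,v0) | N0.N0=(alive,v0) N0.N1=(alive,v0) N0.N2=(alive,v0)
Op 3: gossip N0<->N1 -> N0.N0=(alive,v0) N0.N1=(alive,v0) N0.N2=(suspect,v1) | N1.N0=(alive,v0) N1.N1=(alive,v0) N1.N2=(suspect,v1)
Op 4: N2 marks N0=suspect -> (suspect,v1)
Op 5: gossip N0<->N1 -> N0.N0=(alive,v0) N0.N1=(alive,v0) N0.N2=(suspect,v1) | N1.N0=(alive,v0) N1.N1=(alive,v0) N1.N2=(suspect,v1)
Op 6: N1 marks N0=suspect -> (suspect,v1)
Op 7: gossip N1<->N0 -> N1.N0=(suspect,v1) N1.N1=(alive,v0) N1.N2=(suspect,v1) | N0.N0=(suspect,v1) N0.N1=(alive,v0) N0.N2=(suspect,v1)
Op 8: gossip N1<->N0 -> N1.N0=(suspect,v1) N1.N1=(alive,v0) N1.N2=(suspect,v1) | N0.N0=(suspect,v1) N0.N1=(alive,v0) N0.N2=(suspect,v1)
Op 9: gossip N2<->N1 -> N2.N0=(suspect,v1) N2.N1=(alive,v0) N2.N2=(suspect,v1) | N1.N0=(suspect,v1) N1.N1=(alive,v0) N1.N2=(suspect,v1)
Op 10: gossip N0<->N2 -> N0.N0=(suspect,v1) N0.N1=(alive,v0) N0.N2=(suspect,v1) | N2.N0=(suspect,v1) N2.N1=(alive,v0) N2.N2=(suspect,v1)

Answer: N0=suspect,1 N1=alive,0 N2=suspect,1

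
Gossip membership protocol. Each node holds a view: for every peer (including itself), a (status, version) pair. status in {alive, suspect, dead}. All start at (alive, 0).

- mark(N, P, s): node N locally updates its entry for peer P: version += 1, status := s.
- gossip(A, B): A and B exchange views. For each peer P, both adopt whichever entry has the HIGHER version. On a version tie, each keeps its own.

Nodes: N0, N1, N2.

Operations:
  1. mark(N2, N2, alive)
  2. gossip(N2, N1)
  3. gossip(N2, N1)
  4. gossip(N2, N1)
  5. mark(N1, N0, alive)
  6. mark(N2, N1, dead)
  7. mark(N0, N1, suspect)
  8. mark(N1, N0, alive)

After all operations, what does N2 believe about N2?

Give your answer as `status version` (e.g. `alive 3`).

Answer: alive 1

Derivation:
Op 1: N2 marks N2=alive -> (alive,v1)
Op 2: gossip N2<->N1 -> N2.N0=(alive,v0) N2.N1=(alive,v0) N2.N2=(alive,v1) | N1.N0=(alive,v0) N1.N1=(alive,v0) N1.N2=(alive,v1)
Op 3: gossip N2<->N1 -> N2.N0=(alive,v0) N2.N1=(alive,v0) N2.N2=(alive,v1) | N1.N0=(alive,v0) N1.N1=(alive,v0) N1.N2=(alive,v1)
Op 4: gossip N2<->N1 -> N2.N0=(alive,v0) N2.N1=(alive,v0) N2.N2=(alive,v1) | N1.N0=(alive,v0) N1.N1=(alive,v0) N1.N2=(alive,v1)
Op 5: N1 marks N0=alive -> (alive,v1)
Op 6: N2 marks N1=dead -> (dead,v1)
Op 7: N0 marks N1=suspect -> (suspect,v1)
Op 8: N1 marks N0=alive -> (alive,v2)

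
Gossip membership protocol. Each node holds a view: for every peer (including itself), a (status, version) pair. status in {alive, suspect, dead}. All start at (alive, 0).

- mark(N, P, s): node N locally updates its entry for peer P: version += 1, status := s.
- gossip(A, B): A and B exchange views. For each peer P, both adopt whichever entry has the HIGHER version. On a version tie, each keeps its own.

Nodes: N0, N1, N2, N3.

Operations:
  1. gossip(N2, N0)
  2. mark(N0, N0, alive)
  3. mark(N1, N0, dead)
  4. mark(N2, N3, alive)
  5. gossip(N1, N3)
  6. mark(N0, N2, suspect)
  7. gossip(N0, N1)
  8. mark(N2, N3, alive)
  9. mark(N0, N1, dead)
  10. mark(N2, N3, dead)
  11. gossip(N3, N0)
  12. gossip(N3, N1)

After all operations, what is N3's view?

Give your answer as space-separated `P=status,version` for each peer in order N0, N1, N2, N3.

Op 1: gossip N2<->N0 -> N2.N0=(alive,v0) N2.N1=(alive,v0) N2.N2=(alive,v0) N2.N3=(alive,v0) | N0.N0=(alive,v0) N0.N1=(alive,v0) N0.N2=(alive,v0) N0.N3=(alive,v0)
Op 2: N0 marks N0=alive -> (alive,v1)
Op 3: N1 marks N0=dead -> (dead,v1)
Op 4: N2 marks N3=alive -> (alive,v1)
Op 5: gossip N1<->N3 -> N1.N0=(dead,v1) N1.N1=(alive,v0) N1.N2=(alive,v0) N1.N3=(alive,v0) | N3.N0=(dead,v1) N3.N1=(alive,v0) N3.N2=(alive,v0) N3.N3=(alive,v0)
Op 6: N0 marks N2=suspect -> (suspect,v1)
Op 7: gossip N0<->N1 -> N0.N0=(alive,v1) N0.N1=(alive,v0) N0.N2=(suspect,v1) N0.N3=(alive,v0) | N1.N0=(dead,v1) N1.N1=(alive,v0) N1.N2=(suspect,v1) N1.N3=(alive,v0)
Op 8: N2 marks N3=alive -> (alive,v2)
Op 9: N0 marks N1=dead -> (dead,v1)
Op 10: N2 marks N3=dead -> (dead,v3)
Op 11: gossip N3<->N0 -> N3.N0=(dead,v1) N3.N1=(dead,v1) N3.N2=(suspect,v1) N3.N3=(alive,v0) | N0.N0=(alive,v1) N0.N1=(dead,v1) N0.N2=(suspect,v1) N0.N3=(alive,v0)
Op 12: gossip N3<->N1 -> N3.N0=(dead,v1) N3.N1=(dead,v1) N3.N2=(suspect,v1) N3.N3=(alive,v0) | N1.N0=(dead,v1) N1.N1=(dead,v1) N1.N2=(suspect,v1) N1.N3=(alive,v0)

Answer: N0=dead,1 N1=dead,1 N2=suspect,1 N3=alive,0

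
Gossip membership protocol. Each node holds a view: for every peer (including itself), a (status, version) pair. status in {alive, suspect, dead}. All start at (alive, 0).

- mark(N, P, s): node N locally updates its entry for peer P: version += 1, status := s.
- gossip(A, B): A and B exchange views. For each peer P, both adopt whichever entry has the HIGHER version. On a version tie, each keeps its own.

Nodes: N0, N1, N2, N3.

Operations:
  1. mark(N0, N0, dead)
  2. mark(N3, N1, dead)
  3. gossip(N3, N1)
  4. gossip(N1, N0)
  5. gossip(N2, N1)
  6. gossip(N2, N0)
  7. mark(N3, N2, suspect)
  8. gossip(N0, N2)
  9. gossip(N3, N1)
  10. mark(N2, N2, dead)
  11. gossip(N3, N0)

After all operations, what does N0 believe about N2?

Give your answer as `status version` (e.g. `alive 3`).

Op 1: N0 marks N0=dead -> (dead,v1)
Op 2: N3 marks N1=dead -> (dead,v1)
Op 3: gossip N3<->N1 -> N3.N0=(alive,v0) N3.N1=(dead,v1) N3.N2=(alive,v0) N3.N3=(alive,v0) | N1.N0=(alive,v0) N1.N1=(dead,v1) N1.N2=(alive,v0) N1.N3=(alive,v0)
Op 4: gossip N1<->N0 -> N1.N0=(dead,v1) N1.N1=(dead,v1) N1.N2=(alive,v0) N1.N3=(alive,v0) | N0.N0=(dead,v1) N0.N1=(dead,v1) N0.N2=(alive,v0) N0.N3=(alive,v0)
Op 5: gossip N2<->N1 -> N2.N0=(dead,v1) N2.N1=(dead,v1) N2.N2=(alive,v0) N2.N3=(alive,v0) | N1.N0=(dead,v1) N1.N1=(dead,v1) N1.N2=(alive,v0) N1.N3=(alive,v0)
Op 6: gossip N2<->N0 -> N2.N0=(dead,v1) N2.N1=(dead,v1) N2.N2=(alive,v0) N2.N3=(alive,v0) | N0.N0=(dead,v1) N0.N1=(dead,v1) N0.N2=(alive,v0) N0.N3=(alive,v0)
Op 7: N3 marks N2=suspect -> (suspect,v1)
Op 8: gossip N0<->N2 -> N0.N0=(dead,v1) N0.N1=(dead,v1) N0.N2=(alive,v0) N0.N3=(alive,v0) | N2.N0=(dead,v1) N2.N1=(dead,v1) N2.N2=(alive,v0) N2.N3=(alive,v0)
Op 9: gossip N3<->N1 -> N3.N0=(dead,v1) N3.N1=(dead,v1) N3.N2=(suspect,v1) N3.N3=(alive,v0) | N1.N0=(dead,v1) N1.N1=(dead,v1) N1.N2=(suspect,v1) N1.N3=(alive,v0)
Op 10: N2 marks N2=dead -> (dead,v1)
Op 11: gossip N3<->N0 -> N3.N0=(dead,v1) N3.N1=(dead,v1) N3.N2=(suspect,v1) N3.N3=(alive,v0) | N0.N0=(dead,v1) N0.N1=(dead,v1) N0.N2=(suspect,v1) N0.N3=(alive,v0)

Answer: suspect 1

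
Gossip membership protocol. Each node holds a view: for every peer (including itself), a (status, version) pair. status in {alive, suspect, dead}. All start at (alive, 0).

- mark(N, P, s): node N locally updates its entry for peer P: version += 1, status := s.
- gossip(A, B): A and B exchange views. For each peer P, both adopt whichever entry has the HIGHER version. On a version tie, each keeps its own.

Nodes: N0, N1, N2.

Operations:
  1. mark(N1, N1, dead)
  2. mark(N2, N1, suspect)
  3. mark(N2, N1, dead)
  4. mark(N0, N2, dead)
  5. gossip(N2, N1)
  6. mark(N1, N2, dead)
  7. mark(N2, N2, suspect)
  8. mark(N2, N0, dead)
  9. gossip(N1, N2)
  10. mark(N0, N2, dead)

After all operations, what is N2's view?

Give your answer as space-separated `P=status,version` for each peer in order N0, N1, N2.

Answer: N0=dead,1 N1=dead,2 N2=suspect,1

Derivation:
Op 1: N1 marks N1=dead -> (dead,v1)
Op 2: N2 marks N1=suspect -> (suspect,v1)
Op 3: N2 marks N1=dead -> (dead,v2)
Op 4: N0 marks N2=dead -> (dead,v1)
Op 5: gossip N2<->N1 -> N2.N0=(alive,v0) N2.N1=(dead,v2) N2.N2=(alive,v0) | N1.N0=(alive,v0) N1.N1=(dead,v2) N1.N2=(alive,v0)
Op 6: N1 marks N2=dead -> (dead,v1)
Op 7: N2 marks N2=suspect -> (suspect,v1)
Op 8: N2 marks N0=dead -> (dead,v1)
Op 9: gossip N1<->N2 -> N1.N0=(dead,v1) N1.N1=(dead,v2) N1.N2=(dead,v1) | N2.N0=(dead,v1) N2.N1=(dead,v2) N2.N2=(suspect,v1)
Op 10: N0 marks N2=dead -> (dead,v2)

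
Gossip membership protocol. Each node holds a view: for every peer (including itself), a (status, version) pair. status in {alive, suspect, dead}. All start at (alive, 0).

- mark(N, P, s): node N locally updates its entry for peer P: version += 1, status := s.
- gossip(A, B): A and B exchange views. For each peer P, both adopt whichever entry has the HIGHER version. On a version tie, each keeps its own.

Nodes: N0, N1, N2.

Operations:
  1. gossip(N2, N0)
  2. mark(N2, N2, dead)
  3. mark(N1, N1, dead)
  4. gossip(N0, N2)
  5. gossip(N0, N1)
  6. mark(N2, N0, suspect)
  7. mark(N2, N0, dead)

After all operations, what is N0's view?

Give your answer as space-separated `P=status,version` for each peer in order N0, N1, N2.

Op 1: gossip N2<->N0 -> N2.N0=(alive,v0) N2.N1=(alive,v0) N2.N2=(alive,v0) | N0.N0=(alive,v0) N0.N1=(alive,v0) N0.N2=(alive,v0)
Op 2: N2 marks N2=dead -> (dead,v1)
Op 3: N1 marks N1=dead -> (dead,v1)
Op 4: gossip N0<->N2 -> N0.N0=(alive,v0) N0.N1=(alive,v0) N0.N2=(dead,v1) | N2.N0=(alive,v0) N2.N1=(alive,v0) N2.N2=(dead,v1)
Op 5: gossip N0<->N1 -> N0.N0=(alive,v0) N0.N1=(dead,v1) N0.N2=(dead,v1) | N1.N0=(alive,v0) N1.N1=(dead,v1) N1.N2=(dead,v1)
Op 6: N2 marks N0=suspect -> (suspect,v1)
Op 7: N2 marks N0=dead -> (dead,v2)

Answer: N0=alive,0 N1=dead,1 N2=dead,1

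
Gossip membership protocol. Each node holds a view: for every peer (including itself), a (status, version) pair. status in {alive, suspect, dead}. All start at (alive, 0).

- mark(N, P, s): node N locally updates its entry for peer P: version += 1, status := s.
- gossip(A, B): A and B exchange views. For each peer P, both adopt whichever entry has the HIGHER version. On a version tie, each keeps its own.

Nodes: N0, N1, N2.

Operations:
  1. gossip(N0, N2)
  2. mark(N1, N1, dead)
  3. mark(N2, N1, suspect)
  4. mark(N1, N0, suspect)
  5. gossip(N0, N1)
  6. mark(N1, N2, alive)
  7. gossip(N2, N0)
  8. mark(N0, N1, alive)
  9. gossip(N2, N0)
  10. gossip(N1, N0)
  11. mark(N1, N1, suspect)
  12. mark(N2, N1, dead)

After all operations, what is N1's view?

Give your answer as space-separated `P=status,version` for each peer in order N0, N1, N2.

Answer: N0=suspect,1 N1=suspect,3 N2=alive,1

Derivation:
Op 1: gossip N0<->N2 -> N0.N0=(alive,v0) N0.N1=(alive,v0) N0.N2=(alive,v0) | N2.N0=(alive,v0) N2.N1=(alive,v0) N2.N2=(alive,v0)
Op 2: N1 marks N1=dead -> (dead,v1)
Op 3: N2 marks N1=suspect -> (suspect,v1)
Op 4: N1 marks N0=suspect -> (suspect,v1)
Op 5: gossip N0<->N1 -> N0.N0=(suspect,v1) N0.N1=(dead,v1) N0.N2=(alive,v0) | N1.N0=(suspect,v1) N1.N1=(dead,v1) N1.N2=(alive,v0)
Op 6: N1 marks N2=alive -> (alive,v1)
Op 7: gossip N2<->N0 -> N2.N0=(suspect,v1) N2.N1=(suspect,v1) N2.N2=(alive,v0) | N0.N0=(suspect,v1) N0.N1=(dead,v1) N0.N2=(alive,v0)
Op 8: N0 marks N1=alive -> (alive,v2)
Op 9: gossip N2<->N0 -> N2.N0=(suspect,v1) N2.N1=(alive,v2) N2.N2=(alive,v0) | N0.N0=(suspect,v1) N0.N1=(alive,v2) N0.N2=(alive,v0)
Op 10: gossip N1<->N0 -> N1.N0=(suspect,v1) N1.N1=(alive,v2) N1.N2=(alive,v1) | N0.N0=(suspect,v1) N0.N1=(alive,v2) N0.N2=(alive,v1)
Op 11: N1 marks N1=suspect -> (suspect,v3)
Op 12: N2 marks N1=dead -> (dead,v3)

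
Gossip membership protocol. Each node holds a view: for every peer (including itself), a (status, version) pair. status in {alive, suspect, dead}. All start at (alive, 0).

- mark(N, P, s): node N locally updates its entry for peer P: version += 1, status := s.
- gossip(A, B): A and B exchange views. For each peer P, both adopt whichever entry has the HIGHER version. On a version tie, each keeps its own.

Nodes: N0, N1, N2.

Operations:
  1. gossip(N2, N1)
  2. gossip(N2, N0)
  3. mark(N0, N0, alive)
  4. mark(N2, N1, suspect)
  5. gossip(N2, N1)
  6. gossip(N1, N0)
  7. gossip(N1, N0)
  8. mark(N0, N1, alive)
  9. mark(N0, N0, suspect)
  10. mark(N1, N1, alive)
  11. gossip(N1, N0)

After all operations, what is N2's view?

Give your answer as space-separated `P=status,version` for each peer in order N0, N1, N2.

Answer: N0=alive,0 N1=suspect,1 N2=alive,0

Derivation:
Op 1: gossip N2<->N1 -> N2.N0=(alive,v0) N2.N1=(alive,v0) N2.N2=(alive,v0) | N1.N0=(alive,v0) N1.N1=(alive,v0) N1.N2=(alive,v0)
Op 2: gossip N2<->N0 -> N2.N0=(alive,v0) N2.N1=(alive,v0) N2.N2=(alive,v0) | N0.N0=(alive,v0) N0.N1=(alive,v0) N0.N2=(alive,v0)
Op 3: N0 marks N0=alive -> (alive,v1)
Op 4: N2 marks N1=suspect -> (suspect,v1)
Op 5: gossip N2<->N1 -> N2.N0=(alive,v0) N2.N1=(suspect,v1) N2.N2=(alive,v0) | N1.N0=(alive,v0) N1.N1=(suspect,v1) N1.N2=(alive,v0)
Op 6: gossip N1<->N0 -> N1.N0=(alive,v1) N1.N1=(suspect,v1) N1.N2=(alive,v0) | N0.N0=(alive,v1) N0.N1=(suspect,v1) N0.N2=(alive,v0)
Op 7: gossip N1<->N0 -> N1.N0=(alive,v1) N1.N1=(suspect,v1) N1.N2=(alive,v0) | N0.N0=(alive,v1) N0.N1=(suspect,v1) N0.N2=(alive,v0)
Op 8: N0 marks N1=alive -> (alive,v2)
Op 9: N0 marks N0=suspect -> (suspect,v2)
Op 10: N1 marks N1=alive -> (alive,v2)
Op 11: gossip N1<->N0 -> N1.N0=(suspect,v2) N1.N1=(alive,v2) N1.N2=(alive,v0) | N0.N0=(suspect,v2) N0.N1=(alive,v2) N0.N2=(alive,v0)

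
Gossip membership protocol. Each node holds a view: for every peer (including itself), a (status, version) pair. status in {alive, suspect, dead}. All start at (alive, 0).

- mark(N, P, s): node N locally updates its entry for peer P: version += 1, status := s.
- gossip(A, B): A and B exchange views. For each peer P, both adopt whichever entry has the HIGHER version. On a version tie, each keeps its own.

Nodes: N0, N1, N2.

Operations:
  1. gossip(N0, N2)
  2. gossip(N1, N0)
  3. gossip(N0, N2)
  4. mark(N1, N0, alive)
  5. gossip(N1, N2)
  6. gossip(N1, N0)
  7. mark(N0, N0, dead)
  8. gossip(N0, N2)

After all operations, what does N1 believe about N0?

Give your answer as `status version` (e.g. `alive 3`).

Op 1: gossip N0<->N2 -> N0.N0=(alive,v0) N0.N1=(alive,v0) N0.N2=(alive,v0) | N2.N0=(alive,v0) N2.N1=(alive,v0) N2.N2=(alive,v0)
Op 2: gossip N1<->N0 -> N1.N0=(alive,v0) N1.N1=(alive,v0) N1.N2=(alive,v0) | N0.N0=(alive,v0) N0.N1=(alive,v0) N0.N2=(alive,v0)
Op 3: gossip N0<->N2 -> N0.N0=(alive,v0) N0.N1=(alive,v0) N0.N2=(alive,v0) | N2.N0=(alive,v0) N2.N1=(alive,v0) N2.N2=(alive,v0)
Op 4: N1 marks N0=alive -> (alive,v1)
Op 5: gossip N1<->N2 -> N1.N0=(alive,v1) N1.N1=(alive,v0) N1.N2=(alive,v0) | N2.N0=(alive,v1) N2.N1=(alive,v0) N2.N2=(alive,v0)
Op 6: gossip N1<->N0 -> N1.N0=(alive,v1) N1.N1=(alive,v0) N1.N2=(alive,v0) | N0.N0=(alive,v1) N0.N1=(alive,v0) N0.N2=(alive,v0)
Op 7: N0 marks N0=dead -> (dead,v2)
Op 8: gossip N0<->N2 -> N0.N0=(dead,v2) N0.N1=(alive,v0) N0.N2=(alive,v0) | N2.N0=(dead,v2) N2.N1=(alive,v0) N2.N2=(alive,v0)

Answer: alive 1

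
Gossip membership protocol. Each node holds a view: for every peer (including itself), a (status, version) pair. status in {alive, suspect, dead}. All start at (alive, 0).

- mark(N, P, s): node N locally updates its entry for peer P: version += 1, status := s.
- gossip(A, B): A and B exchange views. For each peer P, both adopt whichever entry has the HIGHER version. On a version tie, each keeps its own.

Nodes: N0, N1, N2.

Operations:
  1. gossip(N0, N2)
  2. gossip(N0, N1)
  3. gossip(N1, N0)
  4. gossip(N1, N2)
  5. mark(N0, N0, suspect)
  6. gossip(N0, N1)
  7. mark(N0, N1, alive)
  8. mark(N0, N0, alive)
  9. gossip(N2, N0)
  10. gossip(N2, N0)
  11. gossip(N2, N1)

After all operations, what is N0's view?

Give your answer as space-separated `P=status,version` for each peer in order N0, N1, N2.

Answer: N0=alive,2 N1=alive,1 N2=alive,0

Derivation:
Op 1: gossip N0<->N2 -> N0.N0=(alive,v0) N0.N1=(alive,v0) N0.N2=(alive,v0) | N2.N0=(alive,v0) N2.N1=(alive,v0) N2.N2=(alive,v0)
Op 2: gossip N0<->N1 -> N0.N0=(alive,v0) N0.N1=(alive,v0) N0.N2=(alive,v0) | N1.N0=(alive,v0) N1.N1=(alive,v0) N1.N2=(alive,v0)
Op 3: gossip N1<->N0 -> N1.N0=(alive,v0) N1.N1=(alive,v0) N1.N2=(alive,v0) | N0.N0=(alive,v0) N0.N1=(alive,v0) N0.N2=(alive,v0)
Op 4: gossip N1<->N2 -> N1.N0=(alive,v0) N1.N1=(alive,v0) N1.N2=(alive,v0) | N2.N0=(alive,v0) N2.N1=(alive,v0) N2.N2=(alive,v0)
Op 5: N0 marks N0=suspect -> (suspect,v1)
Op 6: gossip N0<->N1 -> N0.N0=(suspect,v1) N0.N1=(alive,v0) N0.N2=(alive,v0) | N1.N0=(suspect,v1) N1.N1=(alive,v0) N1.N2=(alive,v0)
Op 7: N0 marks N1=alive -> (alive,v1)
Op 8: N0 marks N0=alive -> (alive,v2)
Op 9: gossip N2<->N0 -> N2.N0=(alive,v2) N2.N1=(alive,v1) N2.N2=(alive,v0) | N0.N0=(alive,v2) N0.N1=(alive,v1) N0.N2=(alive,v0)
Op 10: gossip N2<->N0 -> N2.N0=(alive,v2) N2.N1=(alive,v1) N2.N2=(alive,v0) | N0.N0=(alive,v2) N0.N1=(alive,v1) N0.N2=(alive,v0)
Op 11: gossip N2<->N1 -> N2.N0=(alive,v2) N2.N1=(alive,v1) N2.N2=(alive,v0) | N1.N0=(alive,v2) N1.N1=(alive,v1) N1.N2=(alive,v0)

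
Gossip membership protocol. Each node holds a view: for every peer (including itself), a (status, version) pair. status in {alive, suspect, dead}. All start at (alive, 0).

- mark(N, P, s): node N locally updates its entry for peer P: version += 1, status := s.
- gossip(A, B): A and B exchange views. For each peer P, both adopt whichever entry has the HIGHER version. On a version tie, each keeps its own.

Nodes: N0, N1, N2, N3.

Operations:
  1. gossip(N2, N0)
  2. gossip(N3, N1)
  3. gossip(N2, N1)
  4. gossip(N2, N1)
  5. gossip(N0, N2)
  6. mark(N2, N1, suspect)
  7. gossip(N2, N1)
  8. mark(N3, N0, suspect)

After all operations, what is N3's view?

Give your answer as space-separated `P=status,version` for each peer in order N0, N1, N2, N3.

Answer: N0=suspect,1 N1=alive,0 N2=alive,0 N3=alive,0

Derivation:
Op 1: gossip N2<->N0 -> N2.N0=(alive,v0) N2.N1=(alive,v0) N2.N2=(alive,v0) N2.N3=(alive,v0) | N0.N0=(alive,v0) N0.N1=(alive,v0) N0.N2=(alive,v0) N0.N3=(alive,v0)
Op 2: gossip N3<->N1 -> N3.N0=(alive,v0) N3.N1=(alive,v0) N3.N2=(alive,v0) N3.N3=(alive,v0) | N1.N0=(alive,v0) N1.N1=(alive,v0) N1.N2=(alive,v0) N1.N3=(alive,v0)
Op 3: gossip N2<->N1 -> N2.N0=(alive,v0) N2.N1=(alive,v0) N2.N2=(alive,v0) N2.N3=(alive,v0) | N1.N0=(alive,v0) N1.N1=(alive,v0) N1.N2=(alive,v0) N1.N3=(alive,v0)
Op 4: gossip N2<->N1 -> N2.N0=(alive,v0) N2.N1=(alive,v0) N2.N2=(alive,v0) N2.N3=(alive,v0) | N1.N0=(alive,v0) N1.N1=(alive,v0) N1.N2=(alive,v0) N1.N3=(alive,v0)
Op 5: gossip N0<->N2 -> N0.N0=(alive,v0) N0.N1=(alive,v0) N0.N2=(alive,v0) N0.N3=(alive,v0) | N2.N0=(alive,v0) N2.N1=(alive,v0) N2.N2=(alive,v0) N2.N3=(alive,v0)
Op 6: N2 marks N1=suspect -> (suspect,v1)
Op 7: gossip N2<->N1 -> N2.N0=(alive,v0) N2.N1=(suspect,v1) N2.N2=(alive,v0) N2.N3=(alive,v0) | N1.N0=(alive,v0) N1.N1=(suspect,v1) N1.N2=(alive,v0) N1.N3=(alive,v0)
Op 8: N3 marks N0=suspect -> (suspect,v1)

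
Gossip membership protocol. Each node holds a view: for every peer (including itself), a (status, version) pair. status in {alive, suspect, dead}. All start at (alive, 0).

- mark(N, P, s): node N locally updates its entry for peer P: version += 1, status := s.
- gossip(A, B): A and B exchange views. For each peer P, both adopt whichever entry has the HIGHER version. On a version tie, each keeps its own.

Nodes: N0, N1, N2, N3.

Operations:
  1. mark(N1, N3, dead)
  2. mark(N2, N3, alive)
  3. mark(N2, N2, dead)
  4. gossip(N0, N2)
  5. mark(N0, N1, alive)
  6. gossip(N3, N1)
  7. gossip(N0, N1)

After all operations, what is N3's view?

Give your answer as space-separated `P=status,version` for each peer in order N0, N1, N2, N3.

Op 1: N1 marks N3=dead -> (dead,v1)
Op 2: N2 marks N3=alive -> (alive,v1)
Op 3: N2 marks N2=dead -> (dead,v1)
Op 4: gossip N0<->N2 -> N0.N0=(alive,v0) N0.N1=(alive,v0) N0.N2=(dead,v1) N0.N3=(alive,v1) | N2.N0=(alive,v0) N2.N1=(alive,v0) N2.N2=(dead,v1) N2.N3=(alive,v1)
Op 5: N0 marks N1=alive -> (alive,v1)
Op 6: gossip N3<->N1 -> N3.N0=(alive,v0) N3.N1=(alive,v0) N3.N2=(alive,v0) N3.N3=(dead,v1) | N1.N0=(alive,v0) N1.N1=(alive,v0) N1.N2=(alive,v0) N1.N3=(dead,v1)
Op 7: gossip N0<->N1 -> N0.N0=(alive,v0) N0.N1=(alive,v1) N0.N2=(dead,v1) N0.N3=(alive,v1) | N1.N0=(alive,v0) N1.N1=(alive,v1) N1.N2=(dead,v1) N1.N3=(dead,v1)

Answer: N0=alive,0 N1=alive,0 N2=alive,0 N3=dead,1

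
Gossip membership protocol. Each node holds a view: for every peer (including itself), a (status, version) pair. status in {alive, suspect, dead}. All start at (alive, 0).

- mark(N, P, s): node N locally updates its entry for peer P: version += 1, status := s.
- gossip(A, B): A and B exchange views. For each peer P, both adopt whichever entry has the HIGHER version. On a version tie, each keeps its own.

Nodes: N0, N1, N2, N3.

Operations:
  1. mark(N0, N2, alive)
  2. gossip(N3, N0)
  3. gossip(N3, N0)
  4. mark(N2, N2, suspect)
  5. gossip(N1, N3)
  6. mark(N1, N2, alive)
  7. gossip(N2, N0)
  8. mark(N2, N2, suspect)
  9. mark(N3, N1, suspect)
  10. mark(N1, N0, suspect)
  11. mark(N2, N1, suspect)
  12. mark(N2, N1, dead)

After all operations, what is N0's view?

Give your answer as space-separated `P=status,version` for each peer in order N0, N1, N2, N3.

Op 1: N0 marks N2=alive -> (alive,v1)
Op 2: gossip N3<->N0 -> N3.N0=(alive,v0) N3.N1=(alive,v0) N3.N2=(alive,v1) N3.N3=(alive,v0) | N0.N0=(alive,v0) N0.N1=(alive,v0) N0.N2=(alive,v1) N0.N3=(alive,v0)
Op 3: gossip N3<->N0 -> N3.N0=(alive,v0) N3.N1=(alive,v0) N3.N2=(alive,v1) N3.N3=(alive,v0) | N0.N0=(alive,v0) N0.N1=(alive,v0) N0.N2=(alive,v1) N0.N3=(alive,v0)
Op 4: N2 marks N2=suspect -> (suspect,v1)
Op 5: gossip N1<->N3 -> N1.N0=(alive,v0) N1.N1=(alive,v0) N1.N2=(alive,v1) N1.N3=(alive,v0) | N3.N0=(alive,v0) N3.N1=(alive,v0) N3.N2=(alive,v1) N3.N3=(alive,v0)
Op 6: N1 marks N2=alive -> (alive,v2)
Op 7: gossip N2<->N0 -> N2.N0=(alive,v0) N2.N1=(alive,v0) N2.N2=(suspect,v1) N2.N3=(alive,v0) | N0.N0=(alive,v0) N0.N1=(alive,v0) N0.N2=(alive,v1) N0.N3=(alive,v0)
Op 8: N2 marks N2=suspect -> (suspect,v2)
Op 9: N3 marks N1=suspect -> (suspect,v1)
Op 10: N1 marks N0=suspect -> (suspect,v1)
Op 11: N2 marks N1=suspect -> (suspect,v1)
Op 12: N2 marks N1=dead -> (dead,v2)

Answer: N0=alive,0 N1=alive,0 N2=alive,1 N3=alive,0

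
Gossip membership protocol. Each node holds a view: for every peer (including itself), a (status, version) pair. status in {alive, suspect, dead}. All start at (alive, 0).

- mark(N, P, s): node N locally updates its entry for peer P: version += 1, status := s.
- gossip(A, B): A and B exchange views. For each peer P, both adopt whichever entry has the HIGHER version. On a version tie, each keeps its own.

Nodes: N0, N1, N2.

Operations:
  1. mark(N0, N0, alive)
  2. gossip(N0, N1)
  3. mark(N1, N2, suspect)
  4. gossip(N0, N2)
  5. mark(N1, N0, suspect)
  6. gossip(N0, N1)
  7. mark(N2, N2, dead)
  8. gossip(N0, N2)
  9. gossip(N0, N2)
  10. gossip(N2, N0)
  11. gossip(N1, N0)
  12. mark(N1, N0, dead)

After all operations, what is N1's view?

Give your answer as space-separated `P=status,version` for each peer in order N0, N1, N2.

Op 1: N0 marks N0=alive -> (alive,v1)
Op 2: gossip N0<->N1 -> N0.N0=(alive,v1) N0.N1=(alive,v0) N0.N2=(alive,v0) | N1.N0=(alive,v1) N1.N1=(alive,v0) N1.N2=(alive,v0)
Op 3: N1 marks N2=suspect -> (suspect,v1)
Op 4: gossip N0<->N2 -> N0.N0=(alive,v1) N0.N1=(alive,v0) N0.N2=(alive,v0) | N2.N0=(alive,v1) N2.N1=(alive,v0) N2.N2=(alive,v0)
Op 5: N1 marks N0=suspect -> (suspect,v2)
Op 6: gossip N0<->N1 -> N0.N0=(suspect,v2) N0.N1=(alive,v0) N0.N2=(suspect,v1) | N1.N0=(suspect,v2) N1.N1=(alive,v0) N1.N2=(suspect,v1)
Op 7: N2 marks N2=dead -> (dead,v1)
Op 8: gossip N0<->N2 -> N0.N0=(suspect,v2) N0.N1=(alive,v0) N0.N2=(suspect,v1) | N2.N0=(suspect,v2) N2.N1=(alive,v0) N2.N2=(dead,v1)
Op 9: gossip N0<->N2 -> N0.N0=(suspect,v2) N0.N1=(alive,v0) N0.N2=(suspect,v1) | N2.N0=(suspect,v2) N2.N1=(alive,v0) N2.N2=(dead,v1)
Op 10: gossip N2<->N0 -> N2.N0=(suspect,v2) N2.N1=(alive,v0) N2.N2=(dead,v1) | N0.N0=(suspect,v2) N0.N1=(alive,v0) N0.N2=(suspect,v1)
Op 11: gossip N1<->N0 -> N1.N0=(suspect,v2) N1.N1=(alive,v0) N1.N2=(suspect,v1) | N0.N0=(suspect,v2) N0.N1=(alive,v0) N0.N2=(suspect,v1)
Op 12: N1 marks N0=dead -> (dead,v3)

Answer: N0=dead,3 N1=alive,0 N2=suspect,1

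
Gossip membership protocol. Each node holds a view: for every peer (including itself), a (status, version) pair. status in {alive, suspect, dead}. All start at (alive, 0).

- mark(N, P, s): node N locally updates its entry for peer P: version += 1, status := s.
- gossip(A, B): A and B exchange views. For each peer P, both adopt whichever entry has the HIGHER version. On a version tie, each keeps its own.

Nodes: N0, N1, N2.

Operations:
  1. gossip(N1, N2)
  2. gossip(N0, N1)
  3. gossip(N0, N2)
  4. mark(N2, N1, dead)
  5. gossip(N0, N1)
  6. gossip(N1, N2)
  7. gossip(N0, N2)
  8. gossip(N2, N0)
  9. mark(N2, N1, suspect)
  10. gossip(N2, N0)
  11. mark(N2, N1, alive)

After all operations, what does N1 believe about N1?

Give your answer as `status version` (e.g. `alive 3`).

Answer: dead 1

Derivation:
Op 1: gossip N1<->N2 -> N1.N0=(alive,v0) N1.N1=(alive,v0) N1.N2=(alive,v0) | N2.N0=(alive,v0) N2.N1=(alive,v0) N2.N2=(alive,v0)
Op 2: gossip N0<->N1 -> N0.N0=(alive,v0) N0.N1=(alive,v0) N0.N2=(alive,v0) | N1.N0=(alive,v0) N1.N1=(alive,v0) N1.N2=(alive,v0)
Op 3: gossip N0<->N2 -> N0.N0=(alive,v0) N0.N1=(alive,v0) N0.N2=(alive,v0) | N2.N0=(alive,v0) N2.N1=(alive,v0) N2.N2=(alive,v0)
Op 4: N2 marks N1=dead -> (dead,v1)
Op 5: gossip N0<->N1 -> N0.N0=(alive,v0) N0.N1=(alive,v0) N0.N2=(alive,v0) | N1.N0=(alive,v0) N1.N1=(alive,v0) N1.N2=(alive,v0)
Op 6: gossip N1<->N2 -> N1.N0=(alive,v0) N1.N1=(dead,v1) N1.N2=(alive,v0) | N2.N0=(alive,v0) N2.N1=(dead,v1) N2.N2=(alive,v0)
Op 7: gossip N0<->N2 -> N0.N0=(alive,v0) N0.N1=(dead,v1) N0.N2=(alive,v0) | N2.N0=(alive,v0) N2.N1=(dead,v1) N2.N2=(alive,v0)
Op 8: gossip N2<->N0 -> N2.N0=(alive,v0) N2.N1=(dead,v1) N2.N2=(alive,v0) | N0.N0=(alive,v0) N0.N1=(dead,v1) N0.N2=(alive,v0)
Op 9: N2 marks N1=suspect -> (suspect,v2)
Op 10: gossip N2<->N0 -> N2.N0=(alive,v0) N2.N1=(suspect,v2) N2.N2=(alive,v0) | N0.N0=(alive,v0) N0.N1=(suspect,v2) N0.N2=(alive,v0)
Op 11: N2 marks N1=alive -> (alive,v3)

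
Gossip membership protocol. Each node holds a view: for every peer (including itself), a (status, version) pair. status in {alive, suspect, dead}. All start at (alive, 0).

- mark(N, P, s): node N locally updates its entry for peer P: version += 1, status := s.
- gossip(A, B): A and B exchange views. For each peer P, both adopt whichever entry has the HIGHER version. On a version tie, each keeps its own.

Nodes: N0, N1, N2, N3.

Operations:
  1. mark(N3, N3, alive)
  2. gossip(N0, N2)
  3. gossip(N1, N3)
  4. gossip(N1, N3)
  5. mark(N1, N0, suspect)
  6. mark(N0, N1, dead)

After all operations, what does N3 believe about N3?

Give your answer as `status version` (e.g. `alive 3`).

Op 1: N3 marks N3=alive -> (alive,v1)
Op 2: gossip N0<->N2 -> N0.N0=(alive,v0) N0.N1=(alive,v0) N0.N2=(alive,v0) N0.N3=(alive,v0) | N2.N0=(alive,v0) N2.N1=(alive,v0) N2.N2=(alive,v0) N2.N3=(alive,v0)
Op 3: gossip N1<->N3 -> N1.N0=(alive,v0) N1.N1=(alive,v0) N1.N2=(alive,v0) N1.N3=(alive,v1) | N3.N0=(alive,v0) N3.N1=(alive,v0) N3.N2=(alive,v0) N3.N3=(alive,v1)
Op 4: gossip N1<->N3 -> N1.N0=(alive,v0) N1.N1=(alive,v0) N1.N2=(alive,v0) N1.N3=(alive,v1) | N3.N0=(alive,v0) N3.N1=(alive,v0) N3.N2=(alive,v0) N3.N3=(alive,v1)
Op 5: N1 marks N0=suspect -> (suspect,v1)
Op 6: N0 marks N1=dead -> (dead,v1)

Answer: alive 1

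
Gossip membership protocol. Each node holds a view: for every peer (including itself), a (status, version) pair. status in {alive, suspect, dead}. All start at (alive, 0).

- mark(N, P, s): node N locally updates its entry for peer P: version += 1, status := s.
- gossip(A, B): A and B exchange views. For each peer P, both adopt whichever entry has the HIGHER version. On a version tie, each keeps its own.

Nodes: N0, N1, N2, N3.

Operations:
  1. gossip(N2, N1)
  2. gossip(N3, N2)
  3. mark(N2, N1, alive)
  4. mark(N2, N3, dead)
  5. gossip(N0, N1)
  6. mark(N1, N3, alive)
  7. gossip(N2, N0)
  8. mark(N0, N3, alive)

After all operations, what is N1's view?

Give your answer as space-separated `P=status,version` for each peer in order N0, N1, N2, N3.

Answer: N0=alive,0 N1=alive,0 N2=alive,0 N3=alive,1

Derivation:
Op 1: gossip N2<->N1 -> N2.N0=(alive,v0) N2.N1=(alive,v0) N2.N2=(alive,v0) N2.N3=(alive,v0) | N1.N0=(alive,v0) N1.N1=(alive,v0) N1.N2=(alive,v0) N1.N3=(alive,v0)
Op 2: gossip N3<->N2 -> N3.N0=(alive,v0) N3.N1=(alive,v0) N3.N2=(alive,v0) N3.N3=(alive,v0) | N2.N0=(alive,v0) N2.N1=(alive,v0) N2.N2=(alive,v0) N2.N3=(alive,v0)
Op 3: N2 marks N1=alive -> (alive,v1)
Op 4: N2 marks N3=dead -> (dead,v1)
Op 5: gossip N0<->N1 -> N0.N0=(alive,v0) N0.N1=(alive,v0) N0.N2=(alive,v0) N0.N3=(alive,v0) | N1.N0=(alive,v0) N1.N1=(alive,v0) N1.N2=(alive,v0) N1.N3=(alive,v0)
Op 6: N1 marks N3=alive -> (alive,v1)
Op 7: gossip N2<->N0 -> N2.N0=(alive,v0) N2.N1=(alive,v1) N2.N2=(alive,v0) N2.N3=(dead,v1) | N0.N0=(alive,v0) N0.N1=(alive,v1) N0.N2=(alive,v0) N0.N3=(dead,v1)
Op 8: N0 marks N3=alive -> (alive,v2)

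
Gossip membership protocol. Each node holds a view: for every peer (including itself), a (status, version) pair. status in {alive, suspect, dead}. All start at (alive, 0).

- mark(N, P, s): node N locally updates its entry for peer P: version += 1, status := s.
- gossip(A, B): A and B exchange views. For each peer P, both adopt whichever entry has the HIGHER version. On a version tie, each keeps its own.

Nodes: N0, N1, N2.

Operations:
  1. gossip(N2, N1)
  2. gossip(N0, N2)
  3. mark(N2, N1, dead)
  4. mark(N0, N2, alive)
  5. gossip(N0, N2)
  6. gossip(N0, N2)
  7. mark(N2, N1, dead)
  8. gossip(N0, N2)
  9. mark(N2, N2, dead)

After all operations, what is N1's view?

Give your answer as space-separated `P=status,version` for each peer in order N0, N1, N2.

Op 1: gossip N2<->N1 -> N2.N0=(alive,v0) N2.N1=(alive,v0) N2.N2=(alive,v0) | N1.N0=(alive,v0) N1.N1=(alive,v0) N1.N2=(alive,v0)
Op 2: gossip N0<->N2 -> N0.N0=(alive,v0) N0.N1=(alive,v0) N0.N2=(alive,v0) | N2.N0=(alive,v0) N2.N1=(alive,v0) N2.N2=(alive,v0)
Op 3: N2 marks N1=dead -> (dead,v1)
Op 4: N0 marks N2=alive -> (alive,v1)
Op 5: gossip N0<->N2 -> N0.N0=(alive,v0) N0.N1=(dead,v1) N0.N2=(alive,v1) | N2.N0=(alive,v0) N2.N1=(dead,v1) N2.N2=(alive,v1)
Op 6: gossip N0<->N2 -> N0.N0=(alive,v0) N0.N1=(dead,v1) N0.N2=(alive,v1) | N2.N0=(alive,v0) N2.N1=(dead,v1) N2.N2=(alive,v1)
Op 7: N2 marks N1=dead -> (dead,v2)
Op 8: gossip N0<->N2 -> N0.N0=(alive,v0) N0.N1=(dead,v2) N0.N2=(alive,v1) | N2.N0=(alive,v0) N2.N1=(dead,v2) N2.N2=(alive,v1)
Op 9: N2 marks N2=dead -> (dead,v2)

Answer: N0=alive,0 N1=alive,0 N2=alive,0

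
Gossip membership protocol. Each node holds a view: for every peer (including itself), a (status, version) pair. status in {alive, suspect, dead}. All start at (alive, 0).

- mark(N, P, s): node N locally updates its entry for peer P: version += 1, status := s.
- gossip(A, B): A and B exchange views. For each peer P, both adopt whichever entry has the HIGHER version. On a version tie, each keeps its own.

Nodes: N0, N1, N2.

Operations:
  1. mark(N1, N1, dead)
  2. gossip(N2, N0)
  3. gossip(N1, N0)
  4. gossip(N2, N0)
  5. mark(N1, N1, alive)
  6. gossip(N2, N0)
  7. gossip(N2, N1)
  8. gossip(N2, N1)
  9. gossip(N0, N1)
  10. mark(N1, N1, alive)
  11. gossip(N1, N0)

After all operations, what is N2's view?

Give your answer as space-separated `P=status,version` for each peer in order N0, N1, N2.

Answer: N0=alive,0 N1=alive,2 N2=alive,0

Derivation:
Op 1: N1 marks N1=dead -> (dead,v1)
Op 2: gossip N2<->N0 -> N2.N0=(alive,v0) N2.N1=(alive,v0) N2.N2=(alive,v0) | N0.N0=(alive,v0) N0.N1=(alive,v0) N0.N2=(alive,v0)
Op 3: gossip N1<->N0 -> N1.N0=(alive,v0) N1.N1=(dead,v1) N1.N2=(alive,v0) | N0.N0=(alive,v0) N0.N1=(dead,v1) N0.N2=(alive,v0)
Op 4: gossip N2<->N0 -> N2.N0=(alive,v0) N2.N1=(dead,v1) N2.N2=(alive,v0) | N0.N0=(alive,v0) N0.N1=(dead,v1) N0.N2=(alive,v0)
Op 5: N1 marks N1=alive -> (alive,v2)
Op 6: gossip N2<->N0 -> N2.N0=(alive,v0) N2.N1=(dead,v1) N2.N2=(alive,v0) | N0.N0=(alive,v0) N0.N1=(dead,v1) N0.N2=(alive,v0)
Op 7: gossip N2<->N1 -> N2.N0=(alive,v0) N2.N1=(alive,v2) N2.N2=(alive,v0) | N1.N0=(alive,v0) N1.N1=(alive,v2) N1.N2=(alive,v0)
Op 8: gossip N2<->N1 -> N2.N0=(alive,v0) N2.N1=(alive,v2) N2.N2=(alive,v0) | N1.N0=(alive,v0) N1.N1=(alive,v2) N1.N2=(alive,v0)
Op 9: gossip N0<->N1 -> N0.N0=(alive,v0) N0.N1=(alive,v2) N0.N2=(alive,v0) | N1.N0=(alive,v0) N1.N1=(alive,v2) N1.N2=(alive,v0)
Op 10: N1 marks N1=alive -> (alive,v3)
Op 11: gossip N1<->N0 -> N1.N0=(alive,v0) N1.N1=(alive,v3) N1.N2=(alive,v0) | N0.N0=(alive,v0) N0.N1=(alive,v3) N0.N2=(alive,v0)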